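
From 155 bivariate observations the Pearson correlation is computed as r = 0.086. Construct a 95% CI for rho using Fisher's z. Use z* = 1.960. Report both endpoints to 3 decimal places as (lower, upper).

z_r = atanh(0.086) = 0.086213;  SE = 1/√(n−3) = 1/√152 = 0.081111
z-limits: 0.086213 ± 1.960·0.081111 = 0.086213 ± 0.158978 = [-0.072765, 0.245191]
ρ-limits: (tanh -0.072765, tanh 0.245191) = (-0.073, 0.240)

(-0.073, 0.240)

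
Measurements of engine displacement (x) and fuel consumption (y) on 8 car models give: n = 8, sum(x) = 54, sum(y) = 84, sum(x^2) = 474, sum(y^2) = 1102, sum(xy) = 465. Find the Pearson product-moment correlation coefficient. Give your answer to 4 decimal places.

Numerator: nΣxy − (Σx)(Σy) = 8·465 − (54)(84) = -816
Denominator: √[(nΣx²−(Σx)²)(nΣy²−(Σy)²)]
  nΣx²−(Σx)² = 8·474 − 2916 = 876;  nΣy²−(Σy)² = 8·1102 − 7056 = 1760
  √(876·1760) = √1541760 = 1241.6763
r = -816 / 1241.6763 = -0.6572

-0.6572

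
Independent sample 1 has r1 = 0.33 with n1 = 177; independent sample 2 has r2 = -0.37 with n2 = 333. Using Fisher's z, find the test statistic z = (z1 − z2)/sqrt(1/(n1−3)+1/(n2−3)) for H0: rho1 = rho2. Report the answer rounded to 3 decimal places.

z1 = atanh(0.33) = 0.342828,  z2 = atanh(-0.37) = -0.388423
SE = √(1/(n1−3) + 1/(n2−3)) = √(1/174 + 1/330) = √(0.0057471 + 0.0030303) = √0.0087774 = 0.093688
z = (z1 − z2)/SE = (0.342828 − (-0.388423)) / 0.093688 = 0.731251 / 0.093688 = 7.805

7.805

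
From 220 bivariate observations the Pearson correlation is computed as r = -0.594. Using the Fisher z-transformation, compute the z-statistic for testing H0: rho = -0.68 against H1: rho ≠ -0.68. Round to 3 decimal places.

2.140

Fisher z: atanh(-0.594) = -0.683824, atanh(-0.68) = -0.829114
z = (z_r − z_0)·√(n−3) = (-0.683824 − (-0.829114))·√217 = 0.145290 · 14.730920 = 2.140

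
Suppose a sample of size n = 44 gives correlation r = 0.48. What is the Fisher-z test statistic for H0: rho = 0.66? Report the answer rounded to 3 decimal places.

z_r = atanh(0.48) = 0.522984,  z_0 = atanh(0.66) = 0.792814
SE = 1/√(n−3) = 1/√41 = 0.156174
z = (z_r − z_0)/SE = (0.522984 − 0.792814) / 0.156174 = -0.269830 / 0.156174 = -1.728

-1.728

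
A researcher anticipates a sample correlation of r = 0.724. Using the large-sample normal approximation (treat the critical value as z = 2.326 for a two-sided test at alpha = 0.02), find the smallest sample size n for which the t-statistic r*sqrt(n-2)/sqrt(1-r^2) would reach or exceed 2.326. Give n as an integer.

Need r·√(n−2)/√(1−r²) ≥ 2.326
√(n−2) ≥ 2.326·√(1−0.524176) / 0.724 = 2.326·0.689800 / 0.724 = 2.2161
n−2 ≥ 4.9111  ⇒  n ≥ 6.9111
Smallest integer n = 7

7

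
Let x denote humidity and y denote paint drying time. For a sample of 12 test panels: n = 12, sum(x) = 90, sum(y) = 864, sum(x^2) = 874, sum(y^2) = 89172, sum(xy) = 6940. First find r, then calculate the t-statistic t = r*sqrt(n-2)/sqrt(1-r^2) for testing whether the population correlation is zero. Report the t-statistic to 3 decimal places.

0.641

Numerator: nΣxy − (Σx)(Σy) = 12·6940 − (90)(864) = 5520
Denominator: √[(nΣx²−(Σx)²)(nΣy²−(Σy)²)]
  nΣx²−(Σx)² = 12·874 − 8100 = 2388;  nΣy²−(Σy)² = 12·89172 − 746496 = 323568
  √(2388·323568) = √772680384 = 27797.1291
r = 5520 / 27797.1291 = 0.1986
t = r·√(n−2)/√(1−r²) = 0.1986·√10 / √(1−0.039442) = 0.628028 / 0.980081 = 0.641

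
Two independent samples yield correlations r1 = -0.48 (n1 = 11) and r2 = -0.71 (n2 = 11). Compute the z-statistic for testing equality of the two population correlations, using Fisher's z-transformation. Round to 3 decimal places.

0.728

Fisher z-transforms: z1 = atanh(-0.48) = -0.522984, z2 = atanh(-0.71) = -0.887184; difference d = 0.364200
Var(d) = 1/8 + 1/8 = 0.1250000 + 0.1250000 = 0.2500000
z = d/√Var(d) = 0.364200 / √0.2500000 = 0.364200 / 0.500000 = 0.728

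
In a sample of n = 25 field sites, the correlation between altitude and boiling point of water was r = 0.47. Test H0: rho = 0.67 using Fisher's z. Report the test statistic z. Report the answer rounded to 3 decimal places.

-1.410

z_r = atanh(0.47) = 0.510070,  z_0 = atanh(0.67) = 0.810743
SE = 1/√(n−3) = 1/√22 = 0.213201
z = (z_r − z_0)/SE = (0.510070 − 0.810743) / 0.213201 = -0.300673 / 0.213201 = -1.410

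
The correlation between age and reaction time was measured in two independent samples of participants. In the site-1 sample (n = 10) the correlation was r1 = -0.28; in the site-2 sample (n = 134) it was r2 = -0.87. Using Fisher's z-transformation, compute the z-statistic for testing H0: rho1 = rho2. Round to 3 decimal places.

Fisher z-transforms: z1 = atanh(-0.28) = -0.287682, z2 = atanh(-0.87) = -1.333080; difference d = 1.045398
Var(d) = 1/7 + 1/131 = 0.1428571 + 0.0076336 = 0.1504907
z = d/√Var(d) = 1.045398 / √0.1504907 = 1.045398 / 0.387931 = 2.695

2.695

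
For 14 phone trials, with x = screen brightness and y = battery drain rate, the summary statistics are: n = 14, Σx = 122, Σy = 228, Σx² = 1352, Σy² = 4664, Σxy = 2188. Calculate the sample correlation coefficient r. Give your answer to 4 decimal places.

0.3838

S_xy = nΣxy − ΣxΣy = 14·2188 − 122·228 = 30632 − 27816 = 2816
S_xx = nΣx² − (Σx)² = 14·1352 − 122² = 18928 − 14884 = 4044
S_yy = nΣy² − (Σy)² = 14·4664 − 228² = 65296 − 51984 = 13312
r = S_xy / √(S_xx·S_yy) = 2816 / √(4044·13312) = 2816 / √53833728 = 2816 / 7337.1471 = 0.3838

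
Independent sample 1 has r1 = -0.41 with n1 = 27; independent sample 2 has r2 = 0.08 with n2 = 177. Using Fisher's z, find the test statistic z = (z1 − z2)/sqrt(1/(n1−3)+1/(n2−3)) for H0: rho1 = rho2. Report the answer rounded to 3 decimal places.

Fisher z-transforms: z1 = atanh(-0.41) = -0.435611, z2 = atanh(0.08) = 0.080171; difference d = -0.515782
Var(d) = 1/24 + 1/174 = 0.0416667 + 0.0057471 = 0.0474138
z = d/√Var(d) = -0.515782 / √0.0474138 = -0.515782 / 0.217747 = -2.369

-2.369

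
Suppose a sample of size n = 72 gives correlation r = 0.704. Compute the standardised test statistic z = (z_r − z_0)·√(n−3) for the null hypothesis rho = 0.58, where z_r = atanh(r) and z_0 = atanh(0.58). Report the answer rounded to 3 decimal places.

Fisher z: atanh(0.704) = 0.875187, atanh(0.58) = 0.662463
z = (z_r − z_0)·√(n−3) = (0.875187 − 0.662463)·√69 = 0.212724 · 8.306624 = 1.767

1.767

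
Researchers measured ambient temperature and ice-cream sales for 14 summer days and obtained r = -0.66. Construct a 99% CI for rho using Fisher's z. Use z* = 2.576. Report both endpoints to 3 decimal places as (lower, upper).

(-0.917, -0.016)

Fisher z: z_r = atanh(r) = ½·ln((1+(-0.66))/(1−(-0.66))) = -0.792814
SE(z) = 1/√(n−3) = 1/√11 = 0.301511
99% ⇒ z* = 2.576; margin = 2.576·0.301511 = 0.776692
CI on z-scale: (-1.569506, -0.016122)
Back-transform: tanh(-1.569506) = -0.916947, tanh(-0.016122) = -0.016121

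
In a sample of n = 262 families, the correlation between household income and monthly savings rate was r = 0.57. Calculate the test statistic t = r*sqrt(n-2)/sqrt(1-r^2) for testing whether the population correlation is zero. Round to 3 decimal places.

11.186

1 − r² = 1 − 0.3249 = 0.6751;  √(1−r²) = 0.821645
√(n−2) = √260 = 16.124515
t = r·√(n−2)/√(1−r²) = 0.57 · 16.124515 / 0.821645 = 11.186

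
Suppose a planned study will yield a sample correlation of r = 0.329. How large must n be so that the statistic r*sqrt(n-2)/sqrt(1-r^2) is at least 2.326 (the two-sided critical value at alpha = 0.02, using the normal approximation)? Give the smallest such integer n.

r√(n−2)/√(1−r²) ≥ 2.326  ⇔  n−2 ≥ (2.326)²·(1−r²)/r²
(1−r²)/r² = (1−0.108241)/0.108241 = 8.2386
n ≥ 2 + 5.410276·8.2386 = 2 + 44.5731 = 46.5731
⌈46.5731⌉ = 47

47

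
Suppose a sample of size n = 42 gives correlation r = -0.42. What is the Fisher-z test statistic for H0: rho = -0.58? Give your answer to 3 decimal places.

z_r = atanh(-0.42) = -0.447692,  z_0 = atanh(-0.58) = -0.662463
SE = 1/√(n−3) = 1/√39 = 0.160128
z = (z_r − z_0)/SE = (-0.447692 − (-0.662463)) / 0.160128 = 0.214771 / 0.160128 = 1.341

1.341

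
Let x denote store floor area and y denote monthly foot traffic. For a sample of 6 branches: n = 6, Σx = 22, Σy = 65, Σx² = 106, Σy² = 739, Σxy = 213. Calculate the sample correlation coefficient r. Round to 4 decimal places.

-0.8528

S_xy = nΣxy − ΣxΣy = 6·213 − 22·65 = 1278 − 1430 = -152
S_xx = nΣx² − (Σx)² = 6·106 − 22² = 636 − 484 = 152
S_yy = nΣy² − (Σy)² = 6·739 − 65² = 4434 − 4225 = 209
r = S_xy / √(S_xx·S_yy) = -152 / √(152·209) = -152 / √31768 = -152 / 178.2358 = -0.8528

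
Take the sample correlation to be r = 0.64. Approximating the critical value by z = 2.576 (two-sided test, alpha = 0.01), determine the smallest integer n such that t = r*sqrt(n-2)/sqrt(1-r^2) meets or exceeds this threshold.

r√(n−2)/√(1−r²) ≥ 2.576  ⇔  n−2 ≥ (2.576)²·(1−r²)/r²
(1−r²)/r² = (1−0.4096)/0.4096 = 1.4414
n ≥ 2 + 6.635776·1.4414 = 2 + 9.5648 = 11.5648
⌈11.5648⌉ = 12

12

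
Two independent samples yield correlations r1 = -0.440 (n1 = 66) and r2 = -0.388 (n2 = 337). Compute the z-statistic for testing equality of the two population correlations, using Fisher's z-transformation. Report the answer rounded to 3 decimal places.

z1 = atanh(-0.440) = -0.472231,  z2 = atanh(-0.388) = -0.409443
SE = √(1/(n1−3) + 1/(n2−3)) = √(1/63 + 1/334) = √(0.0158730 + 0.0029940) = √0.0188670 = 0.137357
z = (z1 − z2)/SE = (-0.472231 − (-0.409443)) / 0.137357 = -0.062788 / 0.137357 = -0.457

-0.457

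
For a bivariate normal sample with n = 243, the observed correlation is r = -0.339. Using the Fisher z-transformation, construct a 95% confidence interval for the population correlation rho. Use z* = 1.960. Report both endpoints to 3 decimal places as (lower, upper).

(-0.446, -0.223)

Fisher z: z_r = atanh(r) = ½·ln((1+(-0.339))/(1−(-0.339))) = -0.352962
SE(z) = 1/√(n−3) = 1/√240 = 0.064550
95% ⇒ z* = 1.960; margin = 1.960·0.064550 = 0.126518
CI on z-scale: (-0.479480, -0.226444)
Back-transform: tanh(-0.479480) = -0.445827, tanh(-0.226444) = -0.222651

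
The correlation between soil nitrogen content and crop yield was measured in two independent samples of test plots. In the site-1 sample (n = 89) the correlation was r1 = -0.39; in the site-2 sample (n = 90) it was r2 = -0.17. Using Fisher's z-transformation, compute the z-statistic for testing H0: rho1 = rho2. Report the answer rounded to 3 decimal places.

-1.579

Fisher z-transforms: z1 = atanh(-0.39) = -0.411800, z2 = atanh(-0.17) = -0.171667; difference d = -0.240133
Var(d) = 1/86 + 1/87 = 0.0116279 + 0.0114943 = 0.0231222
z = d/√Var(d) = -0.240133 / √0.0231222 = -0.240133 / 0.152060 = -1.579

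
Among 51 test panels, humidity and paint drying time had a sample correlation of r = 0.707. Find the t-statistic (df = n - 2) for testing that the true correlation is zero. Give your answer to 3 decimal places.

t = r·√(n−2) / √(1−r²) with r = 0.707, n = 51
  = 0.707·√49 / √(1 − 0.499849)
  = 0.707·7.000000 / 0.707214
  = 4.949000 / 0.707214 = 6.998

6.998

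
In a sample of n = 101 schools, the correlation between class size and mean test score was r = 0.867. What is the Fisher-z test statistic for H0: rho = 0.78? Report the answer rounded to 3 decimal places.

2.727

Fisher z: atanh(0.867) = 1.320870, atanh(0.78) = 1.045371
z = (z_r − z_0)·√(n−3) = (1.320870 − 1.045371)·√98 = 0.275499 · 9.899495 = 2.727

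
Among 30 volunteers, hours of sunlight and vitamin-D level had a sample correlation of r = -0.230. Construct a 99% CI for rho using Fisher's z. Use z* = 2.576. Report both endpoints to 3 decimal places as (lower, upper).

Fisher z: z_r = atanh(r) = ½·ln((1+(-0.230))/(1−(-0.230))) = -0.234189
SE(z) = 1/√(n−3) = 1/√27 = 0.192450
99% ⇒ z* = 2.576; margin = 2.576·0.192450 = 0.495751
CI on z-scale: (-0.729940, 0.261562)
Back-transform: tanh(-0.729940) = -0.623029, tanh(0.261562) = 0.255756

(-0.623, 0.256)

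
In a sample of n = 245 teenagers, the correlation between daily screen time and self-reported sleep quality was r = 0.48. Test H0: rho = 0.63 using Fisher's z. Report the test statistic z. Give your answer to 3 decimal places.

Fisher z: atanh(0.48) = 0.522984, atanh(0.63) = 0.741416
z = (z_r − z_0)·√(n−3) = (0.522984 − 0.741416)·√242 = -0.218432 · 15.556349 = -3.398

-3.398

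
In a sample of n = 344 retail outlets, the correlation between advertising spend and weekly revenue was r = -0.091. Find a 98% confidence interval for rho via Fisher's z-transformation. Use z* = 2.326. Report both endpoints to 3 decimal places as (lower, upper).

(-0.214, 0.035)

Fisher z: z_r = atanh(r) = ½·ln((1+(-0.091))/(1−(-0.091))) = -0.091252
SE(z) = 1/√(n−3) = 1/√341 = 0.054153
98% ⇒ z* = 2.326; margin = 2.326·0.054153 = 0.125960
CI on z-scale: (-0.217212, 0.034708)
Back-transform: tanh(-0.217212) = -0.213859, tanh(0.034708) = 0.034694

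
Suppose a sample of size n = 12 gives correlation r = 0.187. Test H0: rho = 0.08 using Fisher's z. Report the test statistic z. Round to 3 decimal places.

Fisher z: atanh(0.187) = 0.189227, atanh(0.08) = 0.080171
z = (z_r − z_0)·√(n−3) = (0.189227 − 0.080171)·√9 = 0.109056 · 3.000000 = 0.327

0.327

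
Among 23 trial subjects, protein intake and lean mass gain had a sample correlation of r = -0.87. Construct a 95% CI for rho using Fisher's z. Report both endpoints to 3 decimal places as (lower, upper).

z_r = atanh(-0.87) = -1.333080;  SE = 1/√(n−3) = 1/√20 = 0.223607
z-limits: -1.333080 ± 1.960·0.223607 = -1.333080 ± 0.438270 = [-1.771350, -0.894810]
ρ-limits: (tanh -1.771350, tanh -0.894810) = (-0.944, -0.714)

(-0.944, -0.714)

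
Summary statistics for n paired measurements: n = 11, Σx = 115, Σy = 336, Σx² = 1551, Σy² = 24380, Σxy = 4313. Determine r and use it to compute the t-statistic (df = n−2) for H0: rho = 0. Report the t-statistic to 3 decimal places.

Numerator: nΣxy − (Σx)(Σy) = 11·4313 − (115)(336) = 8803
Denominator: √[(nΣx²−(Σx)²)(nΣy²−(Σy)²)]
  nΣx²−(Σx)² = 11·1551 − 13225 = 3836;  nΣy²−(Σy)² = 11·24380 − 112896 = 155284
  √(3836·155284) = √595669424 = 24406.3398
r = 8803 / 24406.3398 = 0.3607
t = r·√(n−2)/√(1−r²) = 0.3607·√9 / √(1−0.130104) = 1.082100 / 0.932682 = 1.160

1.160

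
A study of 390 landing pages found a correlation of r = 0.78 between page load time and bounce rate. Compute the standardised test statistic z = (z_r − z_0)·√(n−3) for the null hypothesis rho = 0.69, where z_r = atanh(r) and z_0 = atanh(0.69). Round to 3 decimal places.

3.884

Fisher z: atanh(0.78) = 1.045371, atanh(0.69) = 0.847956
z = (z_r − z_0)·√(n−3) = (1.045371 − 0.847956)·√387 = 0.197415 · 19.672316 = 3.884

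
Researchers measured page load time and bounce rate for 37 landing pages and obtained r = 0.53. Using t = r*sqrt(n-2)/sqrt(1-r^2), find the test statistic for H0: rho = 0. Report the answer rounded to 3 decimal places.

1 − r² = 1 − 0.2809 = 0.7191;  √(1−r²) = 0.847998
√(n−2) = √35 = 5.916080
t = r·√(n−2)/√(1−r²) = 0.53 · 5.916080 / 0.847998 = 3.698

3.698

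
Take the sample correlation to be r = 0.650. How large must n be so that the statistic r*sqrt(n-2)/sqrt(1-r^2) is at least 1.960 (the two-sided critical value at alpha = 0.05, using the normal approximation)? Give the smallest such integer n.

8

r√(n−2)/√(1−r²) ≥ 1.960  ⇔  n−2 ≥ (1.960)²·(1−r²)/r²
(1−r²)/r² = (1−0.422500)/0.422500 = 1.3669
n ≥ 2 + 3.8416·1.3669 = 2 + 5.2511 = 7.2511
⌈7.2511⌉ = 8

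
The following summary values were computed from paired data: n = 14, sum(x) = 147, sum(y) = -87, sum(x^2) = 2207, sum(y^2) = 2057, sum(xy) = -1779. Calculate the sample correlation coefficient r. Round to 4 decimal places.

Numerator: nΣxy − (Σx)(Σy) = 14·(-1779) − (147)(-87) = -12117
Denominator: √[(nΣx²−(Σx)²)(nΣy²−(Σy)²)]
  nΣx²−(Σx)² = 14·2207 − 21609 = 9289;  nΣy²−(Σy)² = 14·2057 − 7569 = 21229
  √(9289·21229) = √197196181 = 14042.6558
r = -12117 / 14042.6558 = -0.8629

-0.8629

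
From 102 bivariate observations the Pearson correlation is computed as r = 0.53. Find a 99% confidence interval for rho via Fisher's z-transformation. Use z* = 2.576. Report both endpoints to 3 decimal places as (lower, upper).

Fisher z: z_r = atanh(r) = ½·ln((1+0.53)/(1−0.53)) = 0.590145
SE(z) = 1/√(n−3) = 1/√99 = 0.100504
99% ⇒ z* = 2.576; margin = 2.576·0.100504 = 0.258898
CI on z-scale: (0.331247, 0.849043)
Back-transform: tanh(0.331247) = 0.319641, tanh(0.849043) = 0.690569

(0.320, 0.691)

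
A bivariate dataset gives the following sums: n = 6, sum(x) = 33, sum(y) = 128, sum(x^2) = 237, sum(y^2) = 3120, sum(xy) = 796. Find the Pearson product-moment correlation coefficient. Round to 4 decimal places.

Numerator: nΣxy − (Σx)(Σy) = 6·796 − (33)(128) = 552
Denominator: √[(nΣx²−(Σx)²)(nΣy²−(Σy)²)]
  nΣx²−(Σx)² = 6·237 − 1089 = 333;  nΣy²−(Σy)² = 6·3120 − 16384 = 2336
  √(333·2336) = √777888 = 881.9796
r = 552 / 881.9796 = 0.6259

0.6259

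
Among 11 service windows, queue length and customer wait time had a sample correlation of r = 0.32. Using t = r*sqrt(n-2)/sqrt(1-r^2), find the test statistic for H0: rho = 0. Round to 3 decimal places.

1.013

t = r·√(n−2) / √(1−r²) with r = 0.32, n = 11
  = 0.32·√9 / √(1 − 0.1024)
  = 0.32·3.000000 / 0.947418
  = 0.960000 / 0.947418 = 1.013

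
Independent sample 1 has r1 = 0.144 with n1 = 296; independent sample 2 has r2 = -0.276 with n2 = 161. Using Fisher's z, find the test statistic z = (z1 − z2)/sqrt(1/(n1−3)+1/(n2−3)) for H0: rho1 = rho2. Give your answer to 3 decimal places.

z1 = atanh(0.144) = 0.145008,  z2 = atanh(-0.276) = -0.283347
SE = √(1/(n1−3) + 1/(n2−3)) = √(1/293 + 1/158) = √(0.0034130 + 0.0063291) = √0.0097421 = 0.098702
z = (z1 − z2)/SE = (0.145008 − (-0.283347)) / 0.098702 = 0.428355 / 0.098702 = 4.340

4.340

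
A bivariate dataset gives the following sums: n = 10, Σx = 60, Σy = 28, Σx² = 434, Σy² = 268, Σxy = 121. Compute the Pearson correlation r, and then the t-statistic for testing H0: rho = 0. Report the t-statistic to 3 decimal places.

-1.223

S_xy = nΣxy − ΣxΣy = 10·121 − 60·28 = 1210 − 1680 = -470
S_xx = nΣx² − (Σx)² = 10·434 − 60² = 4340 − 3600 = 740
S_yy = nΣy² − (Σy)² = 10·268 − 28² = 2680 − 784 = 1896
r = S_xy / √(S_xx·S_yy) = -470 / √(740·1896) = -470 / √1403040 = -470 / 1184.4999 = -0.3968
t = r·√(n−2)/√(1−r²) = -0.3968·√8 / √(1−0.157450) = -1.122320 / 0.917905 = -1.223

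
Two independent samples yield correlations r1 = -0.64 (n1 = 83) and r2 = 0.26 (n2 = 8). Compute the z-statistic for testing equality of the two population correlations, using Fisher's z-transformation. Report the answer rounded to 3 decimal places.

-2.222

z1 = atanh(-0.64) = -0.758174,  z2 = atanh(0.26) = 0.266108
SE = √(1/(n1−3) + 1/(n2−3)) = √(1/80 + 1/5) = √(0.0125000 + 0.2000000) = √0.2125000 = 0.460977
z = (z1 − z2)/SE = (-0.758174 − 0.266108) / 0.460977 = -1.024282 / 0.460977 = -2.222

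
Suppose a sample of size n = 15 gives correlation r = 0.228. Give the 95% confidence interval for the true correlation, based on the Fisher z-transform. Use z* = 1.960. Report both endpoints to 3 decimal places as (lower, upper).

z_r = atanh(0.228) = 0.232079;  SE = 1/√(n−3) = 1/√12 = 0.288675
z-limits: 0.232079 ± 1.960·0.288675 = 0.232079 ± 0.565803 = [-0.333724, 0.797882]
ρ-limits: (tanh -0.333724, tanh 0.797882) = (-0.322, 0.663)

(-0.322, 0.663)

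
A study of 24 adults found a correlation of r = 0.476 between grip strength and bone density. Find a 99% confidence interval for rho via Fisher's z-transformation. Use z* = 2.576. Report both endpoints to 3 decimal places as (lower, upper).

(-0.044, 0.793)

Fisher z: z_r = atanh(r) = ½·ln((1+0.476)/(1−0.476)) = 0.517800
SE(z) = 1/√(n−3) = 1/√21 = 0.218218
99% ⇒ z* = 2.576; margin = 2.576·0.218218 = 0.562130
CI on z-scale: (-0.044330, 1.079930)
Back-transform: tanh(-0.044330) = -0.044301, tanh(1.079930) = 0.793173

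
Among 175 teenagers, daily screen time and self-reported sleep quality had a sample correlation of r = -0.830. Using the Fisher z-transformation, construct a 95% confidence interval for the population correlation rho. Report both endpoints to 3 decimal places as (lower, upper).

z_r = atanh(-0.830) = -1.188136;  SE = 1/√(n−3) = 1/√172 = 0.076249
z-limits: -1.188136 ± 1.960·0.076249 = -1.188136 ± 0.149448 = [-1.337584, -1.038688]
ρ-limits: (tanh -1.337584, tanh -1.038688) = (-0.871, -0.777)

(-0.871, -0.777)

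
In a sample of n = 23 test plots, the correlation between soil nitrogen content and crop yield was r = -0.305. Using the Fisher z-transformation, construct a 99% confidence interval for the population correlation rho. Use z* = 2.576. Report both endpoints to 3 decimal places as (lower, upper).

Fisher z: z_r = atanh(r) = ½·ln((1+(-0.305))/(1−(-0.305))) = -0.315023
SE(z) = 1/√(n−3) = 1/√20 = 0.223607
99% ⇒ z* = 2.576; margin = 2.576·0.223607 = 0.576012
CI on z-scale: (-0.891035, 0.260989)
Back-transform: tanh(-0.891035) = -0.711905, tanh(0.260989) = 0.255220

(-0.712, 0.255)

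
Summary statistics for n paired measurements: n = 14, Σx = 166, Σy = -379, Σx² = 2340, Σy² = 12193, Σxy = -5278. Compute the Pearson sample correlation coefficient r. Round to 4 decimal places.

S_xy = nΣxy − ΣxΣy = 14·(-5278) − 166·(-379) = -73892 − (-62914) = -10978
S_xx = nΣx² − (Σx)² = 14·2340 − 166² = 32760 − 27556 = 5204
S_yy = nΣy² − (Σy)² = 14·12193 − (-379)² = 170702 − 143641 = 27061
r = S_xy / √(S_xx·S_yy) = -10978 / √(5204·27061) = -10978 / √140825444 = -10978 / 11866.9897 = -0.9251

-0.9251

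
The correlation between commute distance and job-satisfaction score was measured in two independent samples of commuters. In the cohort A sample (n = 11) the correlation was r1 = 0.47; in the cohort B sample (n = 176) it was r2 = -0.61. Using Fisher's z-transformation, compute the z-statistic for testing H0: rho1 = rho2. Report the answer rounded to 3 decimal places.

3.371

Fisher z-transforms: z1 = atanh(0.47) = 0.510070, z2 = atanh(-0.61) = -0.708921; difference d = 1.218991
Var(d) = 1/8 + 1/173 = 0.1250000 + 0.0057803 = 0.1307803
z = d/√Var(d) = 1.218991 / √0.1307803 = 1.218991 / 0.361636 = 3.371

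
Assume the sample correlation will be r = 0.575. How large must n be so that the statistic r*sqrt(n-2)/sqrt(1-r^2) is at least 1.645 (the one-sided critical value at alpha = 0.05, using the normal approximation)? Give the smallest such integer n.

8

Need r·√(n−2)/√(1−r²) ≥ 1.645
√(n−2) ≥ 1.645·√(1−0.330625) / 0.575 = 1.645·0.818153 / 0.575 = 2.3406
n−2 ≥ 5.4784  ⇒  n ≥ 7.4784
Smallest integer n = 8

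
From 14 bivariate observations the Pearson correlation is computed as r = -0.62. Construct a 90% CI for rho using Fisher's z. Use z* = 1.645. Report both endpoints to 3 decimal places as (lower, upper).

Fisher z: z_r = atanh(r) = ½·ln((1+(-0.62))/(1−(-0.62))) = -0.725005
SE(z) = 1/√(n−3) = 1/√11 = 0.301511
90% ⇒ z* = 1.645; margin = 1.645·0.301511 = 0.495986
CI on z-scale: (-1.220991, -0.229019)
Back-transform: tanh(-1.220991) = -0.839946, tanh(-0.229019) = -0.225097

(-0.840, -0.225)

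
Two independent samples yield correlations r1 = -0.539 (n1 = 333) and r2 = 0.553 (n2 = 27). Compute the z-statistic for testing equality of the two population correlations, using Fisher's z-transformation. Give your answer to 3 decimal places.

z1 = atanh(-0.539) = -0.602745,  z2 = atanh(0.553) = 0.622693
SE = √(1/(n1−3) + 1/(n2−3)) = √(1/330 + 1/24) = √(0.0030303 + 0.0416667) = √0.0446970 = 0.211417
z = (z1 − z2)/SE = (-0.602745 − 0.622693) / 0.211417 = -1.225438 / 0.211417 = -5.796

-5.796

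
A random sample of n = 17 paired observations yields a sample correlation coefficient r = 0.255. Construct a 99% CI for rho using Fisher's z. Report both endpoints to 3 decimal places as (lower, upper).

(-0.403, 0.739)

z_r = atanh(0.255) = 0.260753;  SE = 1/√(n−3) = 1/√14 = 0.267261
z-limits: 0.260753 ± 2.576·0.267261 = 0.260753 ± 0.688464 = [-0.427711, 0.949217]
ρ-limits: (tanh -0.427711, tanh 0.949217) = (-0.403, 0.739)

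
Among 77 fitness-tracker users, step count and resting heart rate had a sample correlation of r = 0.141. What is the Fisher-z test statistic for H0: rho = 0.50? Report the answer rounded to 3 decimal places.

-3.504

z_r = atanh(0.141) = 0.141946,  z_0 = atanh(0.50) = 0.549306
SE = 1/√(n−3) = 1/√74 = 0.116248
z = (z_r − z_0)/SE = (0.141946 − 0.549306) / 0.116248 = -0.407360 / 0.116248 = -3.504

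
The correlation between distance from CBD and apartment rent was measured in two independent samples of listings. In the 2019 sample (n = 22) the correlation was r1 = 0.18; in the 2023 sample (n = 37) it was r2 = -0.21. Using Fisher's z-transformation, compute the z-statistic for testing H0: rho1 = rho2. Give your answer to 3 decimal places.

1.380

z1 = atanh(0.18) = 0.181983,  z2 = atanh(-0.21) = -0.213171
SE = √(1/(n1−3) + 1/(n2−3)) = √(1/19 + 1/34) = √(0.0526316 + 0.0294118) = √0.0820434 = 0.286432
z = (z1 − z2)/SE = (0.181983 − (-0.213171)) / 0.286432 = 0.395154 / 0.286432 = 1.380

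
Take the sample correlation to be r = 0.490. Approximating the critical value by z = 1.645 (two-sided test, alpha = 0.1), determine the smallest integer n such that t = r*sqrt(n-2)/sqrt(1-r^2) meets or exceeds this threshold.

r√(n−2)/√(1−r²) ≥ 1.645  ⇔  n−2 ≥ (1.645)²·(1−r²)/r²
(1−r²)/r² = (1−0.240100)/0.240100 = 3.1649
n ≥ 2 + 2.706025·3.1649 = 2 + 8.5643 = 10.5643
⌈10.5643⌉ = 11

11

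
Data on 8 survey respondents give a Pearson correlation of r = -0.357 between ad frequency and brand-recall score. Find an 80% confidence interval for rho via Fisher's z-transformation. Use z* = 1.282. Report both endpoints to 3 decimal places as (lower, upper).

(-0.738, 0.197)

Fisher z: z_r = atanh(r) = ½·ln((1+(-0.357))/(1−(-0.357))) = -0.373443
SE(z) = 1/√(n−3) = 1/√5 = 0.447214
80% ⇒ z* = 1.282; margin = 1.282·0.447214 = 0.573328
CI on z-scale: (-0.946771, 0.199885)
Back-transform: tanh(-0.946771) = -0.738318, tanh(0.199885) = 0.197265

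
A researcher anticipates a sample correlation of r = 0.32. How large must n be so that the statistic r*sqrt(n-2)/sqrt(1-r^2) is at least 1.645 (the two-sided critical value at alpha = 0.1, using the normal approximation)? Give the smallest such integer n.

r√(n−2)/√(1−r²) ≥ 1.645  ⇔  n−2 ≥ (1.645)²·(1−r²)/r²
(1−r²)/r² = (1−0.1024)/0.1024 = 8.7656
n ≥ 2 + 2.706025·8.7656 = 2 + 23.7199 = 25.7199
⌈25.7199⌉ = 26

26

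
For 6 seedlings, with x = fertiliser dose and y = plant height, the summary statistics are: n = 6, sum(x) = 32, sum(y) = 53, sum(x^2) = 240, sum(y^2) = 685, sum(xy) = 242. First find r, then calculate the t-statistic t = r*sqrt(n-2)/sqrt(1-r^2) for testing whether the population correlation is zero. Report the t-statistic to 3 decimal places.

S_xy = nΣxy − ΣxΣy = 6·242 − 32·53 = 1452 − 1696 = -244
S_xx = nΣx² − (Σx)² = 6·240 − 32² = 1440 − 1024 = 416
S_yy = nΣy² − (Σy)² = 6·685 − 53² = 4110 − 2809 = 1301
r = S_xy / √(S_xx·S_yy) = -244 / √(416·1301) = -244 / √541216 = -244 / 735.6738 = -0.3317
t = r·√(n−2)/√(1−r²) = -0.3317·√4 / √(1−0.110025) = -0.663400 / 0.943385 = -0.703

-0.703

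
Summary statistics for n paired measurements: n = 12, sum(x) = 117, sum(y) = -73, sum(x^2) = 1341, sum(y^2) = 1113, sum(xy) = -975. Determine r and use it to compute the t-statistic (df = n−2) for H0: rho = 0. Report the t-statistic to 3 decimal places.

Numerator: nΣxy − (Σx)(Σy) = 12·(-975) − (117)(-73) = -3159
Denominator: √[(nΣx²−(Σx)²)(nΣy²−(Σy)²)]
  nΣx²−(Σx)² = 12·1341 − 13689 = 2403;  nΣy²−(Σy)² = 12·1113 − 5329 = 8027
  √(2403·8027) = √19288881 = 4391.9109
r = -3159 / 4391.9109 = -0.7193
t = r·√(n−2)/√(1−r²) = -0.7193·√10 / √(1−0.517392) = -2.274626 / 0.694700 = -3.274

-3.274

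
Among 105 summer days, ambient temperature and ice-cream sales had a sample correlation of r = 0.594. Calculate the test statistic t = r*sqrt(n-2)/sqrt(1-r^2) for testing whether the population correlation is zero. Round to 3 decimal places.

7.494

1 − r² = 1 − 0.352836 = 0.647164;  √(1−r²) = 0.804465
√(n−2) = √103 = 10.148892
t = r·√(n−2)/√(1−r²) = 0.594 · 10.148892 / 0.804465 = 7.494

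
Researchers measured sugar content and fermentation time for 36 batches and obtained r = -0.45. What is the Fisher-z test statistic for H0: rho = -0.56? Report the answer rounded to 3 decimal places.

z_r = atanh(-0.45) = -0.484700,  z_0 = atanh(-0.56) = -0.632833
SE = 1/√(n−3) = 1/√33 = 0.174078
z = (z_r − z_0)/SE = (-0.484700 − (-0.632833)) / 0.174078 = 0.148133 / 0.174078 = 0.851

0.851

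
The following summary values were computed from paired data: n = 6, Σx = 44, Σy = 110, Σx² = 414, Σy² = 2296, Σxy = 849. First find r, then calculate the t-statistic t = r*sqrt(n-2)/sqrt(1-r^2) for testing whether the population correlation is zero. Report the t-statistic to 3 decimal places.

S_xy = nΣxy − ΣxΣy = 6·849 − 44·110 = 5094 − 4840 = 254
S_xx = nΣx² − (Σx)² = 6·414 − 44² = 2484 − 1936 = 548
S_yy = nΣy² − (Σy)² = 6·2296 − 110² = 13776 − 12100 = 1676
r = S_xy / √(S_xx·S_yy) = 254 / √(548·1676) = 254 / √918448 = 254 / 958.3569 = 0.2650
t = r·√(n−2)/√(1−r²) = 0.2650·√4 / √(1−0.070225) = 0.530000 / 0.964248 = 0.550

0.550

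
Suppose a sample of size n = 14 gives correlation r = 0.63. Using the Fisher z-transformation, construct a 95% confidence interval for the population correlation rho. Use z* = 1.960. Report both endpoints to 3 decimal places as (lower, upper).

Fisher z: z_r = atanh(r) = ½·ln((1+0.63)/(1−0.63)) = 0.741416
SE(z) = 1/√(n−3) = 1/√11 = 0.301511
95% ⇒ z* = 1.960; margin = 1.960·0.301511 = 0.590962
CI on z-scale: (0.150454, 1.332378)
Back-transform: tanh(0.150454) = 0.149329, tanh(1.332378) = 0.869829

(0.149, 0.870)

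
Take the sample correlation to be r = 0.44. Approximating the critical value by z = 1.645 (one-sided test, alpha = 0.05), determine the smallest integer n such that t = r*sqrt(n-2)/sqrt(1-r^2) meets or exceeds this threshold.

14

r√(n−2)/√(1−r²) ≥ 1.645  ⇔  n−2 ≥ (1.645)²·(1−r²)/r²
(1−r²)/r² = (1−0.1936)/0.1936 = 4.1653
n ≥ 2 + 2.706025·4.1653 = 2 + 11.2714 = 13.2714
⌈13.2714⌉ = 14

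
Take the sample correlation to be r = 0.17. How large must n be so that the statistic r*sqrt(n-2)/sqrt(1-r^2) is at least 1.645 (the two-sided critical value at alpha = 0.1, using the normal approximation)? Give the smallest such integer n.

Need r·√(n−2)/√(1−r²) ≥ 1.645
√(n−2) ≥ 1.645·√(1−0.0289) / 0.17 = 1.645·0.985444 / 0.17 = 9.5356
n−2 ≥ 90.9277  ⇒  n ≥ 92.9277
Smallest integer n = 93

93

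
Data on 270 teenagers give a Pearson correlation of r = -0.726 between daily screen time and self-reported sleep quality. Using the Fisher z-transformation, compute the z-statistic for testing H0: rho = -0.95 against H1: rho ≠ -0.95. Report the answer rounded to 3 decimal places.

z_r = atanh(-0.726) = -0.920217,  z_0 = atanh(-0.95) = -1.831781
SE = 1/√(n−3) = 1/√267 = 0.061199
z = (z_r − z_0)/SE = (-0.920217 − (-1.831781)) / 0.061199 = 0.911564 / 0.061199 = 14.895

14.895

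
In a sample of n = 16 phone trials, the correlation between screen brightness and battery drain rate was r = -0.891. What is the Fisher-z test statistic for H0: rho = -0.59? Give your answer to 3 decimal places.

-2.701

Fisher z: atanh(-0.891) = -1.426757, atanh(-0.59) = -0.677666
z = (z_r − z_0)·√(n−3) = (-1.426757 − (-0.677666))·√13 = -0.749091 · 3.605551 = -2.701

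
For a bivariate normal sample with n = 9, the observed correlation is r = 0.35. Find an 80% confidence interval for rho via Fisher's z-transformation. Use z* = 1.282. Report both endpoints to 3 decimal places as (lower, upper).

(-0.157, 0.711)

Fisher z: z_r = atanh(r) = ½·ln((1+0.35)/(1−0.35)) = 0.365444
SE(z) = 1/√(n−3) = 1/√6 = 0.408248
80% ⇒ z* = 1.282; margin = 1.282·0.408248 = 0.523374
CI on z-scale: (-0.157930, 0.888818)
Back-transform: tanh(-0.157930) = -0.156630, tanh(0.888818) = 0.710809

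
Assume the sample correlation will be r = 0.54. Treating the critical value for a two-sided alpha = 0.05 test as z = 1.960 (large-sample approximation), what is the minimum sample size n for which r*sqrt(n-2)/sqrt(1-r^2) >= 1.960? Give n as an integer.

r√(n−2)/√(1−r²) ≥ 1.960  ⇔  n−2 ≥ (1.960)²·(1−r²)/r²
(1−r²)/r² = (1−0.2916)/0.2916 = 2.4294
n ≥ 2 + 3.8416·2.4294 = 2 + 9.3328 = 11.3328
⌈11.3328⌉ = 12

12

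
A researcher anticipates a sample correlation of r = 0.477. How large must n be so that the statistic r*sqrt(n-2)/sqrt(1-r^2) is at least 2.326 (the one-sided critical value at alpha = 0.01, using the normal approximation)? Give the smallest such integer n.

r√(n−2)/√(1−r²) ≥ 2.326  ⇔  n−2 ≥ (2.326)²·(1−r²)/r²
(1−r²)/r² = (1−0.227529)/0.227529 = 3.3950
n ≥ 2 + 5.410276·3.3950 = 2 + 18.3679 = 20.3679
⌈20.3679⌉ = 21

21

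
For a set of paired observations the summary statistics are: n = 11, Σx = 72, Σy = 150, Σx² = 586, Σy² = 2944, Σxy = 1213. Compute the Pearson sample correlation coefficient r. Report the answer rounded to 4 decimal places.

Numerator: nΣxy − (Σx)(Σy) = 11·1213 − (72)(150) = 2543
Denominator: √[(nΣx²−(Σx)²)(nΣy²−(Σy)²)]
  nΣx²−(Σx)² = 11·586 − 5184 = 1262;  nΣy²−(Σy)² = 11·2944 − 22500 = 9884
  √(1262·9884) = √12473608 = 3531.7995
r = 2543 / 3531.7995 = 0.7200

0.7200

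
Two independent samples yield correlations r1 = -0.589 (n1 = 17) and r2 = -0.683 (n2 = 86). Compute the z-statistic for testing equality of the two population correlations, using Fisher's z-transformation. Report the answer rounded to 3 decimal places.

z1 = atanh(-0.589) = -0.676133,  z2 = atanh(-0.683) = -0.834716
SE = √(1/(n1−3) + 1/(n2−3)) = √(1/14 + 1/83) = √(0.0714286 + 0.0120482) = √0.0834768 = 0.288924
z = (z1 − z2)/SE = (-0.676133 − (-0.834716)) / 0.288924 = 0.158583 / 0.288924 = 0.549

0.549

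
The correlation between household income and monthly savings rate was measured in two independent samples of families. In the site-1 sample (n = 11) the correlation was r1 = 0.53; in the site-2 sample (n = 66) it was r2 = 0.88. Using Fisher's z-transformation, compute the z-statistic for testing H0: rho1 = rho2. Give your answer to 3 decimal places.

z1 = atanh(0.53) = 0.590145,  z2 = atanh(0.88) = 1.375768
SE = √(1/(n1−3) + 1/(n2−3)) = √(1/8 + 1/63) = √(0.1250000 + 0.0158730) = √0.1408730 = 0.375331
z = (z1 − z2)/SE = (0.590145 − 1.375768) / 0.375331 = -0.785623 / 0.375331 = -2.093

-2.093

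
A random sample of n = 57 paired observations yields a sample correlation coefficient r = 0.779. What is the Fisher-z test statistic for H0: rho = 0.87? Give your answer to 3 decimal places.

-2.133

z_r = atanh(0.779) = 1.042822,  z_0 = atanh(0.87) = 1.333080
SE = 1/√(n−3) = 1/√54 = 0.136083
z = (z_r − z_0)/SE = (1.042822 − 1.333080) / 0.136083 = -0.290258 / 0.136083 = -2.133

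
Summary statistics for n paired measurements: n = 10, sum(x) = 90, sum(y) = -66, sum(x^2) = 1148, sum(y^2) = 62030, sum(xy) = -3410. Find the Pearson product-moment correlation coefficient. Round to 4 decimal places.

Numerator: nΣxy − (Σx)(Σy) = 10·(-3410) − (90)(-66) = -28160
Denominator: √[(nΣx²−(Σx)²)(nΣy²−(Σy)²)]
  nΣx²−(Σx)² = 10·1148 − 8100 = 3380;  nΣy²−(Σy)² = 10·62030 − 4356 = 615944
  √(3380·615944) = √2081890720 = 45627.7407
r = -28160 / 45627.7407 = -0.6172

-0.6172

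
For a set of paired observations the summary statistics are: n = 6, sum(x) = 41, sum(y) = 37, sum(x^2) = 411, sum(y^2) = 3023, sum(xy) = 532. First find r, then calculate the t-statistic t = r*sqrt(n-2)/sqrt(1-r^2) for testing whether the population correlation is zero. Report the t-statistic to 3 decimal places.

1.041

S_xy = nΣxy − ΣxΣy = 6·532 − 41·37 = 3192 − 1517 = 1675
S_xx = nΣx² − (Σx)² = 6·411 − 41² = 2466 − 1681 = 785
S_yy = nΣy² − (Σy)² = 6·3023 − 37² = 18138 − 1369 = 16769
r = S_xy / √(S_xx·S_yy) = 1675 / √(785·16769) = 1675 / √13163665 = 1675 / 3628.1765 = 0.4617
t = r·√(n−2)/√(1−r²) = 0.4617·√4 / √(1−0.213167) = 0.923400 / 0.887036 = 1.041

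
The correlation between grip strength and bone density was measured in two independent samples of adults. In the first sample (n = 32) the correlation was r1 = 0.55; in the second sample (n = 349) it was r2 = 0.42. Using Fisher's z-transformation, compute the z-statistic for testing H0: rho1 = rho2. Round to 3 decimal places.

0.883

Fisher z-transforms: z1 = atanh(0.55) = 0.618381, z2 = atanh(0.42) = 0.447692; difference d = 0.170689
Var(d) = 1/29 + 1/346 = 0.0344828 + 0.0028902 = 0.0373730
z = d/√Var(d) = 0.170689 / √0.0373730 = 0.170689 / 0.193321 = 0.883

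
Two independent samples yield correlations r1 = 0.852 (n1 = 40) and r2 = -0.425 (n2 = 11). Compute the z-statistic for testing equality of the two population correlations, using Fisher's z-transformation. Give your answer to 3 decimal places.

4.404

Fisher z-transforms: z1 = atanh(0.852) = 1.263405, z2 = atanh(-0.425) = -0.453779; difference d = 1.717184
Var(d) = 1/37 + 1/8 = 0.0270270 + 0.1250000 = 0.1520270
z = d/√Var(d) = 1.717184 / √0.1520270 = 1.717184 / 0.389906 = 4.404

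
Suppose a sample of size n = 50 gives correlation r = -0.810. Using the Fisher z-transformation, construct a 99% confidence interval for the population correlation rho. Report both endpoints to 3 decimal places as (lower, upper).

(-0.906, -0.636)

Fisher z: z_r = atanh(r) = ½·ln((1+(-0.810))/(1−(-0.810))) = -1.127029
SE(z) = 1/√(n−3) = 1/√47 = 0.145865
99% ⇒ z* = 2.576; margin = 2.576·0.145865 = 0.375748
CI on z-scale: (-1.502777, -0.751281)
Back-transform: tanh(-1.502777) = -0.905649, tanh(-0.751281) = -0.635913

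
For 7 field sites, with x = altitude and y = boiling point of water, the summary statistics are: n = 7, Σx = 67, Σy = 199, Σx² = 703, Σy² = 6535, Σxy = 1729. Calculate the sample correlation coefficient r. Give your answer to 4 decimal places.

Numerator: nΣxy − (Σx)(Σy) = 7·1729 − (67)(199) = -1230
Denominator: √[(nΣx²−(Σx)²)(nΣy²−(Σy)²)]
  nΣx²−(Σx)² = 7·703 − 4489 = 432;  nΣy²−(Σy)² = 7·6535 − 39601 = 6144
  √(432·6144) = √2654208 = 1629.1740
r = -1230 / 1629.1740 = -0.7550

-0.7550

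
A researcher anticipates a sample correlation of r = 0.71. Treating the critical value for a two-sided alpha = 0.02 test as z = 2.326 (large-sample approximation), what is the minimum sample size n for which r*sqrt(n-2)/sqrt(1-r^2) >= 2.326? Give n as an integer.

8

Need r·√(n−2)/√(1−r²) ≥ 2.326
√(n−2) ≥ 2.326·√(1−0.5041) / 0.71 = 2.326·0.704202 / 0.71 = 2.3070
n−2 ≥ 5.3222  ⇒  n ≥ 7.3222
Smallest integer n = 8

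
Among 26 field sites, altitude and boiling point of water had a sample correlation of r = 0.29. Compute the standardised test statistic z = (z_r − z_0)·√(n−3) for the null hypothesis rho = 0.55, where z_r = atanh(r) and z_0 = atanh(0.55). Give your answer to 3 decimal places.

-1.534

z_r = atanh(0.29) = 0.298566,  z_0 = atanh(0.55) = 0.618381
SE = 1/√(n−3) = 1/√23 = 0.208514
z = (z_r − z_0)/SE = (0.298566 − 0.618381) / 0.208514 = -0.319815 / 0.208514 = -1.534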